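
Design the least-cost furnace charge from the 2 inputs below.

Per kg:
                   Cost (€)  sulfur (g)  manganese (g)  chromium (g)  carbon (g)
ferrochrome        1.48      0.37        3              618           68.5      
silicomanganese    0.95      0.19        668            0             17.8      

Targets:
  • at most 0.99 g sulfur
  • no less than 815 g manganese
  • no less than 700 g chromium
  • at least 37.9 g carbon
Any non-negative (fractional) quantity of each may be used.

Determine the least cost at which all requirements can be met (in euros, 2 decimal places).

Set it up as a linear program. Let x1 = kg of ferrochrome, x2 = kg of silicomanganese.
Minimize 1.48x1 + 0.95x2 s.t.:
  0.37x1 + 0.19x2 ≤ 0.99   (sulfur)
  3x1 + 668x2 ≥ 815   (manganese)
  618x1 ≥ 700   (chromium)
  68.5x1 + 17.8x2 ≥ 37.9   (carbon)
  x1, x2 ≥ 0.
Both inputs are positive at the optimum. The manganese and chromium requirements are met with equality.
Optimal quantities: ferrochrome = 1.133 kg, silicomanganese = 1.215 kg.
Cost = 1.48·1.133 + 0.95·1.215 = 2.8311.

€2.83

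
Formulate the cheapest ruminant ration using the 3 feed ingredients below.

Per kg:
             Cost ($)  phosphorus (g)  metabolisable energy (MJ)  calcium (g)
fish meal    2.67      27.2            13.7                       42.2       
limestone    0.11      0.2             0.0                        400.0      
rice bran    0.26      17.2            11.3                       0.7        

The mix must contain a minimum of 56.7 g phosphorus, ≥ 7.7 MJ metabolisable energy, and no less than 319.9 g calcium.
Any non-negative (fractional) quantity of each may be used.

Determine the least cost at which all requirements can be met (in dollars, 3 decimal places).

$0.942

This is a linear program. Let x1 = kg of fish meal, x2 = kg of limestone, x3 = kg of rice bran.
min 2.67x1 + 0.11x2 + 0.26x3 s.t.:
  27.2x1 + 0.2x2 + 17.2x3 ≥ 56.7   (phosphorus)
  13.7x1 + 11.3x3 ≥ 7.7   (metabolisable energy)
  42.2x1 + 400x2 + 0.7x3 ≥ 319.9   (calcium)
  x1, x2, x3 ≥ 0.
The optimal basis is {limestone, rice bran}; fish meal drops out. Binding constraints: phosphorus and calcium.
Solving gives x2 = 0.794, x3 = 3.287.
Cost = 0.11·0.794 + 0.26·3.287 = 0.94196.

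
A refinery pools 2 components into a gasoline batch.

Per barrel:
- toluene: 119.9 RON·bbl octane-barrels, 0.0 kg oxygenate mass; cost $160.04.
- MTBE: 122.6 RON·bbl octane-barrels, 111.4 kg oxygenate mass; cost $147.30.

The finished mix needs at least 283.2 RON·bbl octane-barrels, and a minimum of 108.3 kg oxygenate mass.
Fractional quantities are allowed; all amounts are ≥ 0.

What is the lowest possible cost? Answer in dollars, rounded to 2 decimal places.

Let x1 = barrels of toluene, x2 = barrels of MTBE.
Minimize 160.04x1 + 147.3x2 subject to:
  119.9x1 + 122.6x2 ≥ 283.2   (octane-barrels)
  111.4x2 ≥ 108.3   (oxygenate mass)
  x1, x2 ≥ 0.
The minimum-cost mix takes nothing from toluene — only MTBE. There the octane-barrels constraint is tight.
Solving gives x2 = 2.31.
Cost = 147.3·2.31 = 340.2630.

$340.26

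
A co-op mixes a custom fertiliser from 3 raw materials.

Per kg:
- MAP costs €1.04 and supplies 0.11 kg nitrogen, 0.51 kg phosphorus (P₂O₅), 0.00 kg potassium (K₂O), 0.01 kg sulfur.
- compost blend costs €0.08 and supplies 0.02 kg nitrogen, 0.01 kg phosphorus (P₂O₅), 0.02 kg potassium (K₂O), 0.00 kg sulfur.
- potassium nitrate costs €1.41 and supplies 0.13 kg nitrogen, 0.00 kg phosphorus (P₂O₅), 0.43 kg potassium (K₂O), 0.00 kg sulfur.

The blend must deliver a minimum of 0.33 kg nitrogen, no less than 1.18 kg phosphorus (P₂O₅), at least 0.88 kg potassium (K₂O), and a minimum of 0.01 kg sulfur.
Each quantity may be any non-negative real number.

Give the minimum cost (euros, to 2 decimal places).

This is a linear program. Let x1 = kg of MAP, x2 = kg of compost blend, x3 = kg of potassium nitrate.
min 1.04x1 + 0.08x2 + 1.41x3 subject to:
  0.11x1 + 0.02x2 + 0.13x3 ≥ 0.33   (nitrogen)
  0.51x1 + 0.01x2 ≥ 1.18   (phosphorus (P₂O₅))
  0.02x2 + 0.43x3 ≥ 0.88   (potassium (K₂O))
  0.01x1 ≥ 0.01   (sulfur)
  x1, x2, x3 ≥ 0.
The minimum-cost mix takes nothing from potassium nitrate — only MAP, compost blend. Binding constraints: phosphorus (P₂O₅) and potassium (K₂O).
So MAP = 1.451 kg, compost blend = 44 kg.
Objective = 1.04·1.451 + 0.08·44 = 5.0290.

€5.03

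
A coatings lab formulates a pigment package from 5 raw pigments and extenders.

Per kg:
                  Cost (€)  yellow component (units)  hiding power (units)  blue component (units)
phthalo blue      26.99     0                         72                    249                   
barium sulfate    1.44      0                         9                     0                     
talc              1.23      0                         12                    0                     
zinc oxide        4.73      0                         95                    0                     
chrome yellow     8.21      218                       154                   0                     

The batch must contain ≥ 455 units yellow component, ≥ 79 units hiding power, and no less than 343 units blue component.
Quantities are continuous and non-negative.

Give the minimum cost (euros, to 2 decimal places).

€54.31

Let x1 = kg of phthalo blue, x2 = kg of barium sulfate, x3 = kg of talc, x4 = kg of zinc oxide, x5 = kg of chrome yellow.
min 26.99x1 + 1.44x2 + 1.23x3 + 4.73x4 + 8.21x5 s.t.:
  218x5 ≥ 455   (yellow component)
  72x1 + 9x2 + 12x3 + 95x4 + 154x5 ≥ 79   (hiding power)
  249x1 ≥ 343   (blue component)
  x1, x2, x3, x4, x5 ≥ 0.
At the optimum only phthalo blue, chrome yellow are positive (barium sulfate, talc, zinc oxide = 0). Binding constraints: yellow component and blue component.
So phthalo blue = 1.3775 kg, chrome yellow = 2.0872 kg.
Hence cost = 26.99·1.3775 + 8.21·2.0872 = €54.3146.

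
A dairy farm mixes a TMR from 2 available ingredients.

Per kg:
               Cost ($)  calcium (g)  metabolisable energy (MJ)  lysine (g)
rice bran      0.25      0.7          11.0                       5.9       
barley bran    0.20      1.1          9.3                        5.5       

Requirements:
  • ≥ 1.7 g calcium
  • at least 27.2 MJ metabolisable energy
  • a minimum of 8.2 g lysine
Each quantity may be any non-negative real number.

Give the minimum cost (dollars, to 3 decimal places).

$0.585

Let x1 = kg of rice bran, x2 = kg of barley bran.
Minimise 0.25x1 + 0.2x2 subject to:
  0.7x1 + 1.1x2 ≥ 1.7   (calcium)
  11x1 + 9.3x2 ≥ 27.2   (metabolisable energy)
  5.9x1 + 5.5x2 ≥ 8.2   (lysine)
  x1, x2 ≥ 0.
At the optimum only barley bran is positive (rice bran = 0). Binding constraint: metabolisable energy.
So barley bran = 2.925 kg.
Objective = 0.2·2.925 = 0.58500.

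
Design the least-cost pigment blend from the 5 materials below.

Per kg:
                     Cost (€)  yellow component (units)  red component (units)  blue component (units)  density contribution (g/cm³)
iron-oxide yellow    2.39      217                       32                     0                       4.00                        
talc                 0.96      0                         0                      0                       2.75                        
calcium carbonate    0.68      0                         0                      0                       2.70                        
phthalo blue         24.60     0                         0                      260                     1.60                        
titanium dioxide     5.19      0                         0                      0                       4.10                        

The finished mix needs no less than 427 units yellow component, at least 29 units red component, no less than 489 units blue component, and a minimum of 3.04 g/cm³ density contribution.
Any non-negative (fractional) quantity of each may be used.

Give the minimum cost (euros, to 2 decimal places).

Let x1 = kg of iron-oxide yellow, x2 = kg of talc, x3 = kg of calcium carbonate, x4 = kg of phthalo blue, x5 = kg of titanium dioxide.
Minimise 2.39x1 + 0.96x2 + 0.68x3 + 24.6x4 + 5.19x5 subject to:
  217x1 ≥ 427   (yellow component)
  32x1 ≥ 29   (red component)
  260x4 ≥ 489   (blue component)
  4x1 + 2.75x2 + 2.7x3 + 1.6x4 + 4.1x5 ≥ 3.04   (density contribution)
  x1, x2, x3, x4, x5 ≥ 0.
The minimum-cost mix takes nothing from talc, calcium carbonate, titanium dioxide — only iron-oxide yellow, phthalo blue. The yellow component and blue component requirements are met with equality.
Solving gives x1 = 1.9677, x4 = 1.8808.
Total cost: 2.39·1.9677 + 24.6·1.8808 = 50.9705.

€50.97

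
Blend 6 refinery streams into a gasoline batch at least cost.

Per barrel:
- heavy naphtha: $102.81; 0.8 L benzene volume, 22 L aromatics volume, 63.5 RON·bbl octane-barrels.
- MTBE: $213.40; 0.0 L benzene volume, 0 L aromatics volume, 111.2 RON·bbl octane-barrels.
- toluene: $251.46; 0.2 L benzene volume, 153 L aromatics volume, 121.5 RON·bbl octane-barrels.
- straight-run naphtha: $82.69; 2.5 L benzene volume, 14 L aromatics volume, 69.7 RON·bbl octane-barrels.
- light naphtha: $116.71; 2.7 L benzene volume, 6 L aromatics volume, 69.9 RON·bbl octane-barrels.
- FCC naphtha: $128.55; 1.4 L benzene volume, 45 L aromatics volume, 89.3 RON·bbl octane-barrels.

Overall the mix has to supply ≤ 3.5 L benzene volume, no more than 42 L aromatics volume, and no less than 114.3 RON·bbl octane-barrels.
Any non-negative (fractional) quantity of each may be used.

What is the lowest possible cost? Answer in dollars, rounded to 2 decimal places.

$143.12

Treat it as an LP. Let x1 = barrels of heavy naphtha, x2 = barrels of MTBE, x3 = barrels of toluene, x4 = barrels of straight-run naphtha, x5 = barrels of light naphtha, x6 = barrels of FCC naphtha.
min 102.81x1 + 213.4x2 + 251.46x3 + 82.69x4 + 116.71x5 + 128.55x6 with:
  0.8x1 + 0.2x3 + 2.5x4 + 2.7x5 + 1.4x6 ≤ 3.5   (benzene volume)
  22x1 + 153x3 + 14x4 + 6x5 + 45x6 ≤ 42   (aromatics volume)
  63.5x1 + 111.2x2 + 121.5x3 + 69.7x4 + 69.9x5 + 89.3x6 ≥ 114.3   (octane-barrels)
  x1, x2, x3, x4, x5, x6 ≥ 0.
The cheapest feasible vertex uses only straight-run naphtha, FCC naphtha; heavy naphtha, MTBE, toluene, light naphtha are not used. There the benzene volume and octane-barrels constraints are tight.
That vertex is x4 = 1.2137, x6 = 0.33262.
Total cost: 82.69·1.2137 + 128.55·0.33262 = 143.1192.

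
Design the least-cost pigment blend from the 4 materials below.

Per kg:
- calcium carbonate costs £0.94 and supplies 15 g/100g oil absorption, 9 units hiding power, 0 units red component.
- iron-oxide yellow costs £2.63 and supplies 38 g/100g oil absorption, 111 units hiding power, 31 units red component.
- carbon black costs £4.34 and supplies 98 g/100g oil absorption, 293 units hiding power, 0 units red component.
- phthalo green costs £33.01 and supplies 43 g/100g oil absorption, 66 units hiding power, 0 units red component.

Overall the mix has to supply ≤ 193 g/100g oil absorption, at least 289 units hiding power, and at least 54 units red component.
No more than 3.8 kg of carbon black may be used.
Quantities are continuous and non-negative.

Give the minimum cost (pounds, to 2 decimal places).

£6.00

Treat it as an LP. Let x1 = kg of calcium carbonate, x2 = kg of iron-oxide yellow, x3 = kg of carbon black, x4 = kg of phthalo green.
Minimize 0.94x1 + 2.63x2 + 4.34x3 + 33.01x4 with:
  15x1 + 38x2 + 98x3 + 43x4 ≤ 193   (oil absorption)
  9x1 + 111x2 + 293x3 + 66x4 ≥ 289   (hiding power)
  31x2 ≥ 54   (red component)
  x3 ≤ 3.8
  x1, x2, x3, x4 ≥ 0.
The cheapest feasible vertex uses only iron-oxide yellow, carbon black; calcium carbonate, phthalo green are not used. There the hiding power and red component constraints are tight.
Optimal quantities: iron-oxide yellow = 1.742 kg, carbon black = 0.3264 kg.
Hence cost = 2.63·1.742 + 4.34·0.3264 = £5.9980.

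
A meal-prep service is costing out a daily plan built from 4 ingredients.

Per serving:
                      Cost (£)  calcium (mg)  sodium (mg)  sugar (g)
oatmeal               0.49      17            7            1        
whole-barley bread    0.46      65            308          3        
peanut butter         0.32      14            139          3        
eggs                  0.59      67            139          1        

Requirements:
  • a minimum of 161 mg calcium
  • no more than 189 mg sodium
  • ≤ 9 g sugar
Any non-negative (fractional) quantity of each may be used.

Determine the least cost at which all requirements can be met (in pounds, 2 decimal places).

Let x1 = servings of oatmeal, x2 = servings of whole-barley bread, x3 = servings of peanut butter, x4 = servings of eggs.
min 0.49x1 + 0.46x2 + 0.32x3 + 0.59x4 subject to:
  17x1 + 65x2 + 14x3 + 67x4 ≥ 161   (calcium)
  7x1 + 308x2 + 139x3 + 139x4 ≤ 189   (sodium)
  1x1 + 3x2 + 3x3 + 1x4 ≤ 9   (sugar)
  x1, x2, x3, x4 ≥ 0.
The minimum-cost mix takes nothing from whole-barley bread, peanut butter — only oatmeal, eggs. The calcium and sodium requirements are met with equality.
Optimal quantities: oatmeal = 5.13 servings, eggs = 1.101 servings.
Cost = 0.49·5.13 + 0.59·1.101 = 3.1633.

£3.16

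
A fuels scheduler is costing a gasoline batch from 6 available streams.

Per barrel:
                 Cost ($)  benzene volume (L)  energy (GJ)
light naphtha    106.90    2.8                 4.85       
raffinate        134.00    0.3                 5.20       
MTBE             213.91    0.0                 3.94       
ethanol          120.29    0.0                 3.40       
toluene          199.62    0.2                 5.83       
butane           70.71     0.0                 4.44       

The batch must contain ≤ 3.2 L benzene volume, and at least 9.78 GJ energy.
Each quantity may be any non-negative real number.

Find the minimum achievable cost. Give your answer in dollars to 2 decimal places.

$155.75

Let x1 = barrels of light naphtha, x2 = barrels of raffinate, x3 = barrels of MTBE, x4 = barrels of ethanol, x5 = barrels of toluene, x6 = barrels of butane.
min 106.9x1 + 134x2 + 213.91x3 + 120.29x4 + 199.62x5 + 70.71x6 subject to:
  2.8x1 + 0.3x2 + 0.2x5 ≤ 3.2   (benzene volume)
  4.85x1 + 5.2x2 + 3.94x3 + 3.4x4 + 5.83x5 + 4.44x6 ≥ 9.78   (energy)
  x1, x2, x3, x4, x5, x6 ≥ 0.
The minimum-cost mix takes nothing from light naphtha, raffinate, MTBE, ethanol, toluene — only butane. There the energy constraint is tight.
Solving gives x6 = 2.2027.
Cost = 70.71·2.2027 = 155.7529.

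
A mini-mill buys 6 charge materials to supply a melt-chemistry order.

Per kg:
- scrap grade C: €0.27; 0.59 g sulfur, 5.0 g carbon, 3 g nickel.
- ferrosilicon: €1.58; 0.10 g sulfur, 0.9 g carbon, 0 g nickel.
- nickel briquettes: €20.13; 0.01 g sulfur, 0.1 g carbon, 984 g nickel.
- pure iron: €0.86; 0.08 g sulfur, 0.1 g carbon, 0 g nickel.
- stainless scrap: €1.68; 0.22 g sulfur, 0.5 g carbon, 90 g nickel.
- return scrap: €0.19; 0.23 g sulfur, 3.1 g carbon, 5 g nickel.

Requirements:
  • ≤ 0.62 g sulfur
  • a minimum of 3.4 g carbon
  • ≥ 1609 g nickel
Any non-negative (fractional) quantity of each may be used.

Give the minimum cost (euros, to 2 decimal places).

€32.66

This is a linear program. Let x1 = kg of scrap grade C, x2 = kg of ferrosilicon, x3 = kg of nickel briquettes, x4 = kg of pure iron, x5 = kg of stainless scrap, x6 = kg of return scrap.
min 0.27x1 + 1.58x2 + 20.13x3 + 0.86x4 + 1.68x5 + 0.19x6 s.t.:
  0.59x1 + 0.1x2 + 0.01x3 + 0.08x4 + 0.22x5 + 0.23x6 ≤ 0.62   (sulfur)
  5x1 + 0.9x2 + 0.1x3 + 0.1x4 + 0.5x5 + 3.1x6 ≥ 3.4   (carbon)
  3x1 + 984x3 + 90x5 + 5x6 ≥ 1609   (nickel)
  x1, x2, x3, x4, x5, x6 ≥ 0.
The minimum-cost mix takes nothing from scrap grade C, ferrosilicon, pure iron — only nickel briquettes, stainless scrap, return scrap. The sulfur, carbon, nickel requirements are met with equality.
So nickel briquettes = 1.4494 kg, stainless scrap = 1.9901 kg, return scrap = 0.72903 kg.
Hence cost = 20.13·1.4494 + 1.68·1.9901 + 0.19·0.72903 = €32.6583.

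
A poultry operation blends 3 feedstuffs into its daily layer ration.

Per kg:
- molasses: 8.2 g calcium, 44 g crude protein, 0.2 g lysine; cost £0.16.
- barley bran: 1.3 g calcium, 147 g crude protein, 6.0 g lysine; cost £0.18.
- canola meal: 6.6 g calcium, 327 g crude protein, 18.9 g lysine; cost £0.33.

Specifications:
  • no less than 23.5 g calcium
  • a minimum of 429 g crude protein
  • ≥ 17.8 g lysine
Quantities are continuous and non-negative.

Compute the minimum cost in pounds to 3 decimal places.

£0.668

This is a linear program. Let x1 = kg of molasses, x2 = kg of barley bran, x3 = kg of canola meal.
Minimize 0.16x1 + 0.18x2 + 0.33x3 s.t.:
  8.2x1 + 1.3x2 + 6.6x3 ≥ 23.5   (calcium)
  44x1 + 147x2 + 327x3 ≥ 429   (crude protein)
  0.2x1 + 6x2 + 18.9x3 ≥ 17.8   (lysine)
  x1, x2, x3 ≥ 0.
The optimal basis is {molasses, canola meal}; barley bran drops out. There the calcium and crude protein constraints are tight.
Optimal quantities: molasses = 2.03 kg, canola meal = 1.039 kg.
Objective = 0.16·2.03 + 0.33·1.039 = 0.66767.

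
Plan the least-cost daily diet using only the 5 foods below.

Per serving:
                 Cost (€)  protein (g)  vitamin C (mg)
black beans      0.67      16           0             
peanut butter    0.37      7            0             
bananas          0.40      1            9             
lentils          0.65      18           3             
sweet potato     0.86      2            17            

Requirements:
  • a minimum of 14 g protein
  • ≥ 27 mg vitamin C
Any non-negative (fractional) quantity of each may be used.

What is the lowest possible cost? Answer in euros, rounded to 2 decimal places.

Let x1 = servings of black beans, x2 = servings of peanut butter, x3 = servings of bananas, x4 = servings of lentils, x5 = servings of sweet potato.
Minimise 0.67x1 + 0.37x2 + 0.4x3 + 0.65x4 + 0.86x5 with:
  16x1 + 7x2 + 1x3 + 18x4 + 2x5 ≥ 14   (protein)
  9x3 + 3x4 + 17x5 ≥ 27   (vitamin C)
  x1, x2, x3, x4, x5 ≥ 0.
The minimum-cost mix takes nothing from black beans, peanut butter, sweet potato — only bananas, lentils. Binding constraints: protein and vitamin C.
That vertex is x3 = 2.792, x4 = 0.6226.
Objective = 0.4·2.792 + 0.65·0.6226 = 1.5215.

€1.52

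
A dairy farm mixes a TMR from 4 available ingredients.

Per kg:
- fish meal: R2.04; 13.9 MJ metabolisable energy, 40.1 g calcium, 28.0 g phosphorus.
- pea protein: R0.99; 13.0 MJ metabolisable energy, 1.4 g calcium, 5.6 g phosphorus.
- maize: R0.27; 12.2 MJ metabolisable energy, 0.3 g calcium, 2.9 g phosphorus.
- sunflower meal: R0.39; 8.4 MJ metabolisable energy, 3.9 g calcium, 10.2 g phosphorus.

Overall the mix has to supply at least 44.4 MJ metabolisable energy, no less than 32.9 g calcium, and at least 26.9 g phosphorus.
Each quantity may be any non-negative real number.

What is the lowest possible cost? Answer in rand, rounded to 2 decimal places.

R2.37

Let x1 = kg of fish meal, x2 = kg of pea protein, x3 = kg of maize, x4 = kg of sunflower meal.
min 2.04x1 + 0.99x2 + 0.27x3 + 0.39x4 subject to:
  13.9x1 + 13x2 + 12.2x3 + 8.4x4 ≥ 44.4   (metabolisable energy)
  40.1x1 + 1.4x2 + 0.3x3 + 3.9x4 ≥ 32.9   (calcium)
  28x1 + 5.6x2 + 2.9x3 + 10.2x4 ≥ 26.9   (phosphorus)
  x1, x2, x3, x4 ≥ 0.
The optimal basis is {fish meal, maize}; pea protein, sunflower meal drop out. There the metabolisable energy and calcium constraints are tight.
That vertex is x1 = 0.8, x3 = 2.728.
Total cost: 2.04·0.8 + 0.27·2.728 = 2.3686.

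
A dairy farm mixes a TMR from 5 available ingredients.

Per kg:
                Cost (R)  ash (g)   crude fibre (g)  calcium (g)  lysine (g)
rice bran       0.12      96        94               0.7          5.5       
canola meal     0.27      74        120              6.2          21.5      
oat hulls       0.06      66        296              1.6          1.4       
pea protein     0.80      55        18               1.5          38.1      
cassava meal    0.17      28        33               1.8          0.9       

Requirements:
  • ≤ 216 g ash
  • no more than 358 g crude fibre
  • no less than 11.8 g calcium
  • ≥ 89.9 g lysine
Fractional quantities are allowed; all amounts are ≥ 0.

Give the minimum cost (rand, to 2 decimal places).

R1.52

Let x1 = kg of rice bran, x2 = kg of canola meal, x3 = kg of oat hulls, x4 = kg of pea protein, x5 = kg of cassava meal.
Minimise 0.12x1 + 0.27x2 + 0.06x3 + 0.8x4 + 0.17x5 subject to:
  96x1 + 74x2 + 66x3 + 55x4 + 28x5 ≤ 216   (ash)
  94x1 + 120x2 + 296x3 + 18x4 + 33x5 ≤ 358   (crude fibre)
  0.7x1 + 6.2x2 + 1.6x3 + 1.5x4 + 1.8x5 ≥ 11.8   (calcium)
  5.5x1 + 21.5x2 + 1.4x3 + 38.1x4 + 0.9x5 ≥ 89.9   (lysine)
  x1, x2, x3, x4, x5 ≥ 0.
The cheapest feasible vertex uses only canola meal, pea protein; rice bran, oat hulls, cassava meal are not used. There the ash and lysine constraints are tight.
That vertex is x2 = 2.007, x4 = 1.227.
Objective = 0.27·2.007 + 0.8·1.227 = 1.5235.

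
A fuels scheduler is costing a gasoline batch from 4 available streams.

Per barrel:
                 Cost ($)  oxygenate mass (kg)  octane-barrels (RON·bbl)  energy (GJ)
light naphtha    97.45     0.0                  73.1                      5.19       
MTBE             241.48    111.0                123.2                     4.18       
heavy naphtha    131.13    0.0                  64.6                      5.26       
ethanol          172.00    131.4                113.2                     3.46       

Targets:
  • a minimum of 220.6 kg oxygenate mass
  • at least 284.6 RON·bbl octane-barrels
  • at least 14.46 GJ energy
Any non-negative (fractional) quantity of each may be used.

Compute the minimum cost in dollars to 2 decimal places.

$451.20

This is a linear program. Let x1 = barrels of light naphtha, x2 = barrels of MTBE, x3 = barrels of heavy naphtha, x4 = barrels of ethanol.
Minimize 97.45x1 + 241.48x2 + 131.13x3 + 172x4 subject to:
  111x2 + 131.4x4 ≥ 220.6   (oxygenate mass)
  73.1x1 + 123.2x2 + 64.6x3 + 113.2x4 ≥ 284.6   (octane-barrels)
  5.19x1 + 4.18x2 + 5.26x3 + 3.46x4 ≥ 14.46   (energy)
  x1, x2, x3, x4 ≥ 0.
At the optimum only light naphtha, ethanol are positive (MTBE, heavy naphtha = 0). Binding constraints: oxygenate mass and energy.
So light naphtha = 1.6669 barrels, ethanol = 1.67884 barrels.
Total cost: 97.45·1.6669 + 172·1.67884 = 451.1999.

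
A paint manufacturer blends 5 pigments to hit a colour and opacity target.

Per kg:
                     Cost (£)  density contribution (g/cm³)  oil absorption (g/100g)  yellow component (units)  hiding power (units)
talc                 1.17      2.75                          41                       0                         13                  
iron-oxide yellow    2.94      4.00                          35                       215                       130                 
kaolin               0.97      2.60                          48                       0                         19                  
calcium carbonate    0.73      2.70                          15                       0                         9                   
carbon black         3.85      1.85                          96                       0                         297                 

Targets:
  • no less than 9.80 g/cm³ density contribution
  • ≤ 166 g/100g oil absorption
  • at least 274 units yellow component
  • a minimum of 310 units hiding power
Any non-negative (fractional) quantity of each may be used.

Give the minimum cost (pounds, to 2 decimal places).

£6.50

Let x1 = kg of talc, x2 = kg of iron-oxide yellow, x3 = kg of kaolin, x4 = kg of calcium carbonate, x5 = kg of carbon black.
min 1.17x1 + 2.94x2 + 0.97x3 + 0.73x4 + 3.85x5 with:
  2.75x1 + 4x2 + 2.6x3 + 2.7x4 + 1.85x5 ≥ 9.8   (density contribution)
  41x1 + 35x2 + 48x3 + 15x4 + 96x5 ≤ 166   (oil absorption)
  215x2 ≥ 274   (yellow component)
  13x1 + 130x2 + 19x3 + 9x4 + 297x5 ≥ 310   (hiding power)
  x1, x2, x3, x4, x5 ≥ 0.
The cheapest feasible vertex uses only iron-oxide yellow, calcium carbonate, carbon black; talc, kaolin are not used. Binding constraints: density contribution, yellow component, hiding power.
So iron-oxide yellow = 1.274 kg, calcium carbonate = 1.439 kg, carbon black = 0.4424 kg.
Total cost: 2.94·1.274 + 0.73·1.439 + 3.85·0.4424 = 6.4993.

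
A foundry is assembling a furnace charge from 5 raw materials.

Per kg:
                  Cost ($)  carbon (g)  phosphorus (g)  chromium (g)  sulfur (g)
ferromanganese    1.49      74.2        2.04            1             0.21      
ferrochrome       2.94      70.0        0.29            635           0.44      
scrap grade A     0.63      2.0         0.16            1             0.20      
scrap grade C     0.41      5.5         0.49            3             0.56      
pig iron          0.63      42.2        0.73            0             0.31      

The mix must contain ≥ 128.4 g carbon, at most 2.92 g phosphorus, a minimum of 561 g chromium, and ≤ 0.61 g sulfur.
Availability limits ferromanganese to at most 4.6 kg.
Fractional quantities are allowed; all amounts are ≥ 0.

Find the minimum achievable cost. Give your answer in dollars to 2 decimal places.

$3.89

Treat it as an LP. Let x1 = kg of ferromanganese, x2 = kg of ferrochrome, x3 = kg of scrap grade A, x4 = kg of scrap grade C, x5 = kg of pig iron.
Minimize 1.49x1 + 2.94x2 + 0.63x3 + 0.41x4 + 0.63x5 subject to:
  74.2x1 + 70x2 + 2x3 + 5.5x4 + 42.2x5 ≥ 128.4   (carbon)
  2.04x1 + 0.29x2 + 0.16x3 + 0.49x4 + 0.73x5 ≤ 2.92   (phosphorus)
  1x1 + 635x2 + 1x3 + 3x4 ≥ 561   (chromium)
  0.21x1 + 0.44x2 + 0.2x3 + 0.56x4 + 0.31x5 ≤ 0.61   (sulfur)
  x1 ≤ 4.6
  x1, x2, x3, x4, x5 ≥ 0.
At the optimum only ferromanganese, ferrochrome, pig iron are positive (scrap grade A, scrap grade C = 0). The carbon, chromium, sulfur requirements are met with equality.
So ferromanganese = 0.7991 kg, ferrochrome = 0.8822 kg, pig iron = 0.1743 kg.
Total cost: 1.49·0.7991 + 2.94·0.8822 + 0.63·0.1743 = 3.8941.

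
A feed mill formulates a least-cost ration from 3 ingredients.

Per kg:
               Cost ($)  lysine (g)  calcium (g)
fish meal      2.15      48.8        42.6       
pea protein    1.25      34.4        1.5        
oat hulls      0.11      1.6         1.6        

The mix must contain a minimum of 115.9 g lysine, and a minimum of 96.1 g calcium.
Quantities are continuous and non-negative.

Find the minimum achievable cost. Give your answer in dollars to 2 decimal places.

$5.06

Treat it as an LP. Let x1 = kg of fish meal, x2 = kg of pea protein, x3 = kg of oat hulls.
Minimise 2.15x1 + 1.25x2 + 0.11x3 subject to:
  48.8x1 + 34.4x2 + 1.6x3 ≥ 115.9   (lysine)
  42.6x1 + 1.5x2 + 1.6x3 ≥ 96.1   (calcium)
  x1, x2, x3 ≥ 0.
At the optimum only fish meal, pea protein are positive (oat hulls = 0). Binding constraints: lysine and calcium.
That vertex is x1 = 2.25, x2 = 0.1779.
Cost = 2.15·2.25 + 1.25·0.1779 = 5.0599.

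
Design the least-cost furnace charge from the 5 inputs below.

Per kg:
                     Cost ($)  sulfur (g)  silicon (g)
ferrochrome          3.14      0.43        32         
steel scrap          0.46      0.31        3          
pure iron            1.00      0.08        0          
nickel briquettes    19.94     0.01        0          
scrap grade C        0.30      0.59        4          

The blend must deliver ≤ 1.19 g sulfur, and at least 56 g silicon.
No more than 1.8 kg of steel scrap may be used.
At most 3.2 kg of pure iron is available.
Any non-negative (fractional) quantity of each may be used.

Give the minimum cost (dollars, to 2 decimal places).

Let x1 = kg of ferrochrome, x2 = kg of steel scrap, x3 = kg of pure iron, x4 = kg of nickel briquettes, x5 = kg of scrap grade C.
Minimise 3.14x1 + 0.46x2 + 1x3 + 19.94x4 + 0.3x5 subject to:
  0.43x1 + 0.31x2 + 0.08x3 + 0.01x4 + 0.59x5 ≤ 1.19   (sulfur)
  32x1 + 3x2 + 4x5 ≥ 56   (silicon)
  x2 ≤ 1.8
  x3 ≤ 3.2
  x1, x2, x3, x4, x5 ≥ 0.
At the optimum only ferrochrome, scrap grade C are positive (steel scrap, pure iron, nickel briquettes = 0). There the sulfur and silicon constraints are tight.
That vertex is x1 = 1.648, x5 = 0.8159.
Hence cost = 3.14·1.648 + 0.3·0.8159 = $5.4195.

$5.42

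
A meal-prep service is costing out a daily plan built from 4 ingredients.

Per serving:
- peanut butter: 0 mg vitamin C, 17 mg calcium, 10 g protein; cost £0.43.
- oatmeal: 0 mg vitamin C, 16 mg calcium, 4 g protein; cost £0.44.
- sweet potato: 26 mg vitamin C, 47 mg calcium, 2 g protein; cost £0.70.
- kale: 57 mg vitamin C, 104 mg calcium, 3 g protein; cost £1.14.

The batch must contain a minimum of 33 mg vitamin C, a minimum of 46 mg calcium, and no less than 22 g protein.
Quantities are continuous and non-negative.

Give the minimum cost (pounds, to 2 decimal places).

Let x1 = servings of peanut butter, x2 = servings of oatmeal, x3 = servings of sweet potato, x4 = servings of kale.
Minimize 0.43x1 + 0.44x2 + 0.7x3 + 1.14x4 with:
  26x3 + 57x4 ≥ 33   (vitamin C)
  17x1 + 16x2 + 47x3 + 104x4 ≥ 46   (calcium)
  10x1 + 4x2 + 2x3 + 3x4 ≥ 22   (protein)
  x1, x2, x3, x4 ≥ 0.
The optimal basis is {peanut butter, kale}; oatmeal, sweet potato drop out. The vitamin C and protein requirements are met with equality.
That vertex is x1 = 2.026, x4 = 0.5789.
Cost = 0.43·2.026 + 1.14·0.5789 = 1.5311.

£1.53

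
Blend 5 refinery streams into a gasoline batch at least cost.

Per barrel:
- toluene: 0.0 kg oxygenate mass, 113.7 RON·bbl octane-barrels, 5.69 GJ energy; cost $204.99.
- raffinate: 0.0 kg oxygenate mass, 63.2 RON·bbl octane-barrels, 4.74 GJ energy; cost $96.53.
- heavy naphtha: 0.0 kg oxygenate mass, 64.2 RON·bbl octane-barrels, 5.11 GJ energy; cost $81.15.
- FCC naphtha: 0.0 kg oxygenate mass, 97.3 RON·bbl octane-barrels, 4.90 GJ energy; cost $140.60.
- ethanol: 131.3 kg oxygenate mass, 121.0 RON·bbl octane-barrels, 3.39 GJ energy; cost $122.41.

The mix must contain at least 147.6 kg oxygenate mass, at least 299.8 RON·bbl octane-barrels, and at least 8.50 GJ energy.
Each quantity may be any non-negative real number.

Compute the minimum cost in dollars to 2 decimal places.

Treat it as an LP. Let x1 = barrels of toluene, x2 = barrels of raffinate, x3 = barrels of heavy naphtha, x4 = barrels of FCC naphtha, x5 = barrels of ethanol.
Minimise 204.99x1 + 96.53x2 + 81.15x3 + 140.6x4 + 122.41x5 s.t.:
  131.3x5 ≥ 147.6   (oxygenate mass)
  113.7x1 + 63.2x2 + 64.2x3 + 97.3x4 + 121x5 ≥ 299.8   (octane-barrels)
  5.69x1 + 4.74x2 + 5.11x3 + 4.9x4 + 3.39x5 ≥ 8.5   (energy)
  x1, x2, x3, x4, x5 ≥ 0.
The minimum-cost mix takes nothing from toluene, raffinate, FCC naphtha — only heavy naphtha, ethanol. Binding constraints: octane-barrels and energy.
That vertex is x3 = 0.030394, x5 = 2.4616.
Cost = 81.15·0.030394 + 122.41·2.4616 = 303.7909.

$303.79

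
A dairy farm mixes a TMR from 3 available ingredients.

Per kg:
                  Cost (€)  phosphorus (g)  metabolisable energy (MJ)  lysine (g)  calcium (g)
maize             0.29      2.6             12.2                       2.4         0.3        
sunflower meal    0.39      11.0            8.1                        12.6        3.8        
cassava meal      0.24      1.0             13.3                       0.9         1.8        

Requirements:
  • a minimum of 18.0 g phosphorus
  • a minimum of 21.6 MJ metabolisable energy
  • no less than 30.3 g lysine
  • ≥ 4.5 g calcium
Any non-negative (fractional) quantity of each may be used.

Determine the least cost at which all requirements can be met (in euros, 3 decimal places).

€0.973

This is a linear program. Let x1 = kg of maize, x2 = kg of sunflower meal, x3 = kg of cassava meal.
Minimize 0.29x1 + 0.39x2 + 0.24x3 with:
  2.6x1 + 11x2 + 1x3 ≥ 18   (phosphorus)
  12.2x1 + 8.1x2 + 13.3x3 ≥ 21.6   (metabolisable energy)
  2.4x1 + 12.6x2 + 0.9x3 ≥ 30.3   (lysine)
  0.3x1 + 3.8x2 + 1.8x3 ≥ 4.5   (calcium)
  x1, x2, x3 ≥ 0.
The optimal basis is {sunflower meal, cassava meal}; maize drops out. There the metabolisable energy and lysine constraints are tight.
Solving gives x2 = 2.393, x3 = 0.1668.
Hence cost = 0.39·2.393 + 0.24·0.1668 = €0.97330.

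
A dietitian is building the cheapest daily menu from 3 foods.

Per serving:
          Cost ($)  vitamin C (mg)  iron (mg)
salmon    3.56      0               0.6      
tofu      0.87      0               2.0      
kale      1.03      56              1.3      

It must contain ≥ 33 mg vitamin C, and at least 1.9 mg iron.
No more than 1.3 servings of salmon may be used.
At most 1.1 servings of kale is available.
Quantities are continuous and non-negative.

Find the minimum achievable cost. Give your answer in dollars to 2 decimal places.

$1.10

This is a linear program. Let x1 = servings of salmon, x2 = servings of tofu, x3 = servings of kale.
min 3.56x1 + 0.87x2 + 1.03x3 with:
  56x3 ≥ 33   (vitamin C)
  0.6x1 + 2x2 + 1.3x3 ≥ 1.9   (iron)
  x1 ≤ 1.3
  x3 ≤ 1.1
  x1, x2, x3 ≥ 0.
The optimal basis is {tofu, kale}; salmon drops out. There the vitamin C and iron constraints are tight.
Solving gives x2 = 0.567, x3 = 0.5893.
Cost = 0.87·0.567 + 1.03·0.5893 = 1.1003.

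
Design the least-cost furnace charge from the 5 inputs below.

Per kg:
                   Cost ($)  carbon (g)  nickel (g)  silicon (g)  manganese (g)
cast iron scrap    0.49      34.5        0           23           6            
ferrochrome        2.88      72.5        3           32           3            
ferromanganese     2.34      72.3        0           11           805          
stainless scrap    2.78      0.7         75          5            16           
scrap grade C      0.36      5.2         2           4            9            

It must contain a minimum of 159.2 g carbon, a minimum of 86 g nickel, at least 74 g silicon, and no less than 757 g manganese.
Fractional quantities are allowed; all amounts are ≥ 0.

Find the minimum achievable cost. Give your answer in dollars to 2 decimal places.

$6.62

Let x1 = kg of cast iron scrap, x2 = kg of ferrochrome, x3 = kg of ferromanganese, x4 = kg of stainless scrap, x5 = kg of scrap grade C.
Minimize 0.49x1 + 2.88x2 + 2.34x3 + 2.78x4 + 0.36x5 with:
  34.5x1 + 72.5x2 + 72.3x3 + 0.7x4 + 5.2x5 ≥ 159.2   (carbon)
  3x2 + 75x4 + 2x5 ≥ 86   (nickel)
  23x1 + 32x2 + 11x3 + 5x4 + 4x5 ≥ 74   (silicon)
  6x1 + 3x2 + 805x3 + 16x4 + 9x5 ≥ 757   (manganese)
  x1, x2, x3, x4, x5 ≥ 0.
At the optimum only cast iron scrap, ferromanganese, stainless scrap are positive (ferrochrome, scrap grade C = 0). There the carbon, nickel, manganese constraints are tight.
So cast iron scrap = 2.711 kg, ferromanganese = 0.8974 kg, stainless scrap = 1.147 kg.
Cost = 0.49·2.711 + 2.34·0.8974 + 2.78·1.147 = 6.6170.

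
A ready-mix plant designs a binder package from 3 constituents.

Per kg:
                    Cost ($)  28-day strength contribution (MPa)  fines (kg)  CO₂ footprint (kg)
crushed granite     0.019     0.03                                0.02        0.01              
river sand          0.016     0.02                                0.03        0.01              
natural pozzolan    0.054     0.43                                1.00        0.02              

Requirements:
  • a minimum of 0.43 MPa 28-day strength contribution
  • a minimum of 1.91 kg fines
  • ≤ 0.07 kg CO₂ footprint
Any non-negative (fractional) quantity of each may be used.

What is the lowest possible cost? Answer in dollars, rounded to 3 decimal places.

$0.103

Let x1 = kg of crushed granite, x2 = kg of river sand, x3 = kg of natural pozzolan.
Minimize 0.019x1 + 0.016x2 + 0.054x3 s.t.:
  0.03x1 + 0.02x2 + 0.43x3 ≥ 0.43   (28-day strength contribution)
  0.02x1 + 0.03x2 + 1x3 ≥ 1.91   (fines)
  0.01x1 + 0.01x2 + 0.02x3 ≤ 0.07   (CO₂ footprint)
  x1, x2, x3 ≥ 0.
At the optimum only natural pozzolan is positive (crushed granite, river sand = 0). There the fines constraint is tight.
Solving gives x3 = 1.91.
Objective = 0.054·1.91 = 0.10314.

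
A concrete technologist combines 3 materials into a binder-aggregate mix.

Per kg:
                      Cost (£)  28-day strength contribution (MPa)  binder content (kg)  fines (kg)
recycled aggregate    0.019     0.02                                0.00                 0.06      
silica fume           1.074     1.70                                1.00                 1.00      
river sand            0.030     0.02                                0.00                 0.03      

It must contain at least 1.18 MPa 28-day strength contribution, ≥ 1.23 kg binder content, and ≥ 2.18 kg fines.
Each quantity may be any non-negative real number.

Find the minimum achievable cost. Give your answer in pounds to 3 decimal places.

This is a linear program. Let x1 = kg of recycled aggregate, x2 = kg of silica fume, x3 = kg of river sand.
min 0.019x1 + 1.074x2 + 0.03x3 s.t.:
  0.02x1 + 1.7x2 + 0.02x3 ≥ 1.18   (28-day strength contribution)
  1x2 ≥ 1.23   (binder content)
  0.06x1 + 1x2 + 0.03x3 ≥ 2.18   (fines)
  x1, x2, x3 ≥ 0.
The minimum-cost mix takes nothing from river sand — only recycled aggregate, silica fume. There the binder content and fines constraints are tight.
Solving gives x1 = 15.83, x2 = 1.23.
Hence cost = 0.019·15.83 + 1.074·1.23 = £1.62179.

£1.622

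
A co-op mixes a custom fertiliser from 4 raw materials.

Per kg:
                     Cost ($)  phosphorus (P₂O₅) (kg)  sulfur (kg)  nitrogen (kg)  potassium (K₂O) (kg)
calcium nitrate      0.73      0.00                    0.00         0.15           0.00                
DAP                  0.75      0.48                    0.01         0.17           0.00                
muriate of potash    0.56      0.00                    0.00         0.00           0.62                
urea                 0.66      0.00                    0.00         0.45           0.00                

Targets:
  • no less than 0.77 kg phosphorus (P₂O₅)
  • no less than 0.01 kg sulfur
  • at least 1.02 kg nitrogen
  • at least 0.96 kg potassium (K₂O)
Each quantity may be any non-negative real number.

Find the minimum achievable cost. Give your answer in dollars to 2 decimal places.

$3.17

Let x1 = kg of calcium nitrate, x2 = kg of DAP, x3 = kg of muriate of potash, x4 = kg of urea.
Minimise 0.73x1 + 0.75x2 + 0.56x3 + 0.66x4 with:
  0.48x2 ≥ 0.77   (phosphorus (P₂O₅))
  0.01x2 ≥ 0.01   (sulfur)
  0.15x1 + 0.17x2 + 0.45x4 ≥ 1.02   (nitrogen)
  0.62x3 ≥ 0.96   (potassium (K₂O))
  x1, x2, x3, x4 ≥ 0.
At the optimum only DAP, muriate of potash, urea are positive (calcium nitrate = 0). There the phosphorus (P₂O₅), nitrogen, potassium (K₂O) constraints are tight.
Optimal quantities: DAP = 1.604 kg, muriate of potash = 1.548 kg, urea = 1.661 kg.
Objective = 0.75·1.604 + 0.56·1.548 + 0.66·1.661 = 3.1661.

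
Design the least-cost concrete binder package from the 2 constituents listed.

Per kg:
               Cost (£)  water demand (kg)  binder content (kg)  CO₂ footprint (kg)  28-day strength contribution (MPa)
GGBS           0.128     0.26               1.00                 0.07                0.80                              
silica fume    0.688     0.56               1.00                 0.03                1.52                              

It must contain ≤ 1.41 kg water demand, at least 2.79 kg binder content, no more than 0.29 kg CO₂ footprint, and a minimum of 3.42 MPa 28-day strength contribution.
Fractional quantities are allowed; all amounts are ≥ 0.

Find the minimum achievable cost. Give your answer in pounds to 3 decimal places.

Let x1 = kg of GGBS, x2 = kg of silica fume.
min 0.128x1 + 0.688x2 s.t.:
  0.26x1 + 0.56x2 ≤ 1.41   (water demand)
  1x1 + 1x2 ≥ 2.79   (binder content)
  0.07x1 + 0.03x2 ≤ 0.29   (CO₂ footprint)
  0.8x1 + 1.52x2 ≥ 3.42   (28-day strength contribution)
  x1, x2 ≥ 0.
Both inputs are positive at the optimum. The CO₂ footprint and 28-day strength contribution requirements are met with equality.
Optimal quantities: GGBS = 4.104 kg, silica fume = 0.08981 kg.
Total cost: 0.128·4.104 + 0.688·0.08981 = 0.58710.

£0.587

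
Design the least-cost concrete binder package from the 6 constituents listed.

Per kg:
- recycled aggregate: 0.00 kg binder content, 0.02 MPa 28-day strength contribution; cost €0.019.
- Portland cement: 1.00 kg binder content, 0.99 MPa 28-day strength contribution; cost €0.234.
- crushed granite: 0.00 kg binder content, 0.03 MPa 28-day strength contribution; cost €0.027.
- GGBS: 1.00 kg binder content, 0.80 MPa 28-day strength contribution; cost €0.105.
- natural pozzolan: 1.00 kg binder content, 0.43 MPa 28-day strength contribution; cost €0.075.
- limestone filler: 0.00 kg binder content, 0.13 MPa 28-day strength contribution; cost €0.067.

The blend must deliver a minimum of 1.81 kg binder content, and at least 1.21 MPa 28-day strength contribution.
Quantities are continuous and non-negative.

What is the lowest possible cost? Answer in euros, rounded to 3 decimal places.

€0.171

Treat it as an LP. Let x1 = kg of recycled aggregate, x2 = kg of Portland cement, x3 = kg of crushed granite, x4 = kg of GGBS, x5 = kg of natural pozzolan, x6 = kg of limestone filler.
Minimize 0.019x1 + 0.234x2 + 0.027x3 + 0.105x4 + 0.075x5 + 0.067x6 s.t.:
  1x2 + 1x4 + 1x5 ≥ 1.81   (binder content)
  0.02x1 + 0.99x2 + 0.03x3 + 0.8x4 + 0.43x5 + 0.13x6 ≥ 1.21   (28-day strength contribution)
  x1, x2, x3, x4, x5, x6 ≥ 0.
The optimal basis is {GGBS, natural pozzolan}; recycled aggregate, Portland cement, crushed granite, limestone filler drop out. The binder content and 28-day strength contribution requirements are met with equality.
That vertex is x4 = 1.167, x5 = 0.6432.
Cost = 0.105·1.167 + 0.075·0.6432 = 0.17078.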